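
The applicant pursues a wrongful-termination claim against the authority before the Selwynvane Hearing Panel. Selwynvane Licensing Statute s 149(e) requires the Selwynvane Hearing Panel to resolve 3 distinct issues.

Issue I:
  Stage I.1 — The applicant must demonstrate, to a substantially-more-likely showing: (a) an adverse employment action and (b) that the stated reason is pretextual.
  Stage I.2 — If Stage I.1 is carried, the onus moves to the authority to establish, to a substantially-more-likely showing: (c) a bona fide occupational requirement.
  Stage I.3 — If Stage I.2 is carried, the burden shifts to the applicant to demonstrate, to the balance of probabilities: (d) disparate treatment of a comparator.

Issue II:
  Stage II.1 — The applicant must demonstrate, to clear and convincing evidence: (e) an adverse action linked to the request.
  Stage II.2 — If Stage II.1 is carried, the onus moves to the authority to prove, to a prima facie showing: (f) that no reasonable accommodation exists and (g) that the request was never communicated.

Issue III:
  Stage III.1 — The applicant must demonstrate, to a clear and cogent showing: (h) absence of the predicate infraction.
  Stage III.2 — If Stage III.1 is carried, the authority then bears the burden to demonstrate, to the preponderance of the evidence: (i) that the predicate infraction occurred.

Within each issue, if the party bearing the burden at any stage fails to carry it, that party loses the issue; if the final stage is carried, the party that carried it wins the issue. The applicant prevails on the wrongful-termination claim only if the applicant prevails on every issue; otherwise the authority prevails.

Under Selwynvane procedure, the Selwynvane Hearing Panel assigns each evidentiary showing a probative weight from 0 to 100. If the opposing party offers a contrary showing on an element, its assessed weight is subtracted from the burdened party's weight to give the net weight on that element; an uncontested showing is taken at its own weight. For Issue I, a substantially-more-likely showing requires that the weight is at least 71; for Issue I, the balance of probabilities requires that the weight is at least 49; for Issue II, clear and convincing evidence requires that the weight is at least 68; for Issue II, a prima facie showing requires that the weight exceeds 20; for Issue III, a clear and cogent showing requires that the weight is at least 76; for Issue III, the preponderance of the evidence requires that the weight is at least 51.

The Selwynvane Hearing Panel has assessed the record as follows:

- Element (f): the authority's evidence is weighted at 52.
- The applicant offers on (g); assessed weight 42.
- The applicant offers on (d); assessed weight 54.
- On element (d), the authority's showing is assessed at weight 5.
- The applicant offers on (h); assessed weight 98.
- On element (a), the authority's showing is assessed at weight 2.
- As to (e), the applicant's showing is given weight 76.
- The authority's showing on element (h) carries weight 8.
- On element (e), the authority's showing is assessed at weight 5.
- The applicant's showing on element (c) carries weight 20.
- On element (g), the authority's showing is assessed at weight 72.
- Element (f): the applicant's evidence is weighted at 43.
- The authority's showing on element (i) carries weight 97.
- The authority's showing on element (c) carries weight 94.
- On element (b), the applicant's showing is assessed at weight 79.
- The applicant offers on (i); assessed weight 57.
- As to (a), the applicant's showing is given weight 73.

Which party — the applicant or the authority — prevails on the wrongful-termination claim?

— Issue I —
At Stage I.1 the applicant must meet a substantially-more-likely showing (weight is at least 71): on (a) the weight is 73 less the opposing 2 gives net 71, ≥ 71, so (a) meets the standard; on (b) the weight is 79, ≥ 71, so (b) meets the standard.
  The applicant carries Stage I.1; the authority now bears the burden.
At Stage I.2 the authority must meet a substantially-more-likely showing (weight is at least 71): on (c) the weight is 94 less the opposing 20 gives net 74, which does reach 71, so (c) meets the standard.
  Stage I.2 is satisfied; the onus moves to the applicant.
At Stage I.3 the applicant must meet the balance of probabilities (weight is at least 49): on (d) the weight is 54 less the opposing 5 gives net 49, ≥ 49, so (d) meets the standard.
  Stage I.3 carried; the final stage is satisfied.
All stages carried — the applicant prevails on this issue.
— Issue II —
At Stage II.1 the applicant must meet clear and convincing evidence (weight is at least 68): on (e) the weight is 76 less the opposing 5 gives net 71, which does reach 68, so (e) meets the standard.
  The applicant carries Stage II.1; the authority now bears the burden.
At Stage II.2 the authority must meet a prima facie showing (weight exceeds 20): on (f) the weight is 52 less the opposing 43 gives net 9, which does not exceed 20, so (f) does not meet the standard; on (g) the weight is 72 less the opposing 42 gives net 30, > 20, so (g) meets the standard.
  Stage II.2 not carried; the authority fails its burden.
The applicant prevails on this issue.
— Issue III —
Stage III.1 — burden on applicant; standard: a clear and cogent showing (weight is at least 76).
    (h): 98 − 8 = 90 ≥ 76 [met]
  All elements met. The burden passes to the authority.
Stage III.2 — burden on authority; standard: the preponderance of the evidence (weight is at least 51).
    (i): 97 − 57 = 40 < 51 [not met]
  Stage III.2 not carried; the authority fails its burden.
The applicant prevails on this issue.
Per-issue: Issue I → applicant; Issue II → applicant; Issue III → applicant. The applicant must prevail on every issue; overall, the applicant prevails.

applicant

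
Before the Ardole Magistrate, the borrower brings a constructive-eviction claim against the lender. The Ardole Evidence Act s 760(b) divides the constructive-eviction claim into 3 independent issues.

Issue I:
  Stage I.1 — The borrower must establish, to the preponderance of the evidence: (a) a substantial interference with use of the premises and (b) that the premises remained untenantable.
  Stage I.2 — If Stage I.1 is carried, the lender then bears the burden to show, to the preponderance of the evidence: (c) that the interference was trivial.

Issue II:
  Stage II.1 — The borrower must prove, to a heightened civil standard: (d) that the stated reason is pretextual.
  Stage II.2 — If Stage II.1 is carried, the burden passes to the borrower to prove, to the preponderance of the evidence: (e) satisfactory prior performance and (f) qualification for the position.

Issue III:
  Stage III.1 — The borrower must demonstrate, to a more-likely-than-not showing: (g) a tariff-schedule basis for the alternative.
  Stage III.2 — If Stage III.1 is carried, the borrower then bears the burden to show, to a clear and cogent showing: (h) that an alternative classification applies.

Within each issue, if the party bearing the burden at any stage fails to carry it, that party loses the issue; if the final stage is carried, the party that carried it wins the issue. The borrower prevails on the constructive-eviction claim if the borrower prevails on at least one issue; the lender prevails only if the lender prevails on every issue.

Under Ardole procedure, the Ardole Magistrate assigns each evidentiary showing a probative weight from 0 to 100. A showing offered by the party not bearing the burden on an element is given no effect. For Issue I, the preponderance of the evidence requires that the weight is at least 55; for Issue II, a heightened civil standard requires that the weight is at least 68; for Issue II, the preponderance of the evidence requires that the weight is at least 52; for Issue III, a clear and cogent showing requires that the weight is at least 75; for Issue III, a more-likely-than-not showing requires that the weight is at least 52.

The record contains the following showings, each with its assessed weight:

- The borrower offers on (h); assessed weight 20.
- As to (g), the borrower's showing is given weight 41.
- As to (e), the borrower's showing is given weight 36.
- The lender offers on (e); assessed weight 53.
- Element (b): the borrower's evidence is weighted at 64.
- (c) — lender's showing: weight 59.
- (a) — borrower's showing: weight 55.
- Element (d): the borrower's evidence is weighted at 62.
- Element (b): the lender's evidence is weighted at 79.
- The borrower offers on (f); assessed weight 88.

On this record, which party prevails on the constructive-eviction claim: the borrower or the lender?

— Issue I —
Stage I.1 (borrower, the preponderance of the evidence, weight is at least 55): (a) 55 ≥ 55 — meets; (b) 64 (lender's 79 disregarded) ≥ 55 — meets.
  Stage I.1 is satisfied; the onus moves to the lender.
Stage I.2 (lender, the preponderance of the evidence, weight is at least 55): (c) 59 ≥ 55 — meets.
  All elements met at the final stage.
Every stage carried; the lender prevails on this issue.
— Issue II —
Stage II.1 (borrower, a heightened civil standard, weight is at least 68): (d) 62 < 68 — fails.
  Stage II.1 not carried; the borrower fails its burden.
The analysis ends at Stage II.1; the lender prevails on this issue.
— Issue III —
Stage III.1 (borrower, a more-likely-than-not showing, weight is at least 52): (g) 41 < 52 — fails.
  Stage III.1 not carried; the borrower fails its burden.
The analysis ends at Stage III.1; the lender prevails on this issue.
Per-issue: Issue I → lender; Issue II → lender; Issue III → lender. The borrower must prevail on at least one issue; overall, the lender prevails.

lender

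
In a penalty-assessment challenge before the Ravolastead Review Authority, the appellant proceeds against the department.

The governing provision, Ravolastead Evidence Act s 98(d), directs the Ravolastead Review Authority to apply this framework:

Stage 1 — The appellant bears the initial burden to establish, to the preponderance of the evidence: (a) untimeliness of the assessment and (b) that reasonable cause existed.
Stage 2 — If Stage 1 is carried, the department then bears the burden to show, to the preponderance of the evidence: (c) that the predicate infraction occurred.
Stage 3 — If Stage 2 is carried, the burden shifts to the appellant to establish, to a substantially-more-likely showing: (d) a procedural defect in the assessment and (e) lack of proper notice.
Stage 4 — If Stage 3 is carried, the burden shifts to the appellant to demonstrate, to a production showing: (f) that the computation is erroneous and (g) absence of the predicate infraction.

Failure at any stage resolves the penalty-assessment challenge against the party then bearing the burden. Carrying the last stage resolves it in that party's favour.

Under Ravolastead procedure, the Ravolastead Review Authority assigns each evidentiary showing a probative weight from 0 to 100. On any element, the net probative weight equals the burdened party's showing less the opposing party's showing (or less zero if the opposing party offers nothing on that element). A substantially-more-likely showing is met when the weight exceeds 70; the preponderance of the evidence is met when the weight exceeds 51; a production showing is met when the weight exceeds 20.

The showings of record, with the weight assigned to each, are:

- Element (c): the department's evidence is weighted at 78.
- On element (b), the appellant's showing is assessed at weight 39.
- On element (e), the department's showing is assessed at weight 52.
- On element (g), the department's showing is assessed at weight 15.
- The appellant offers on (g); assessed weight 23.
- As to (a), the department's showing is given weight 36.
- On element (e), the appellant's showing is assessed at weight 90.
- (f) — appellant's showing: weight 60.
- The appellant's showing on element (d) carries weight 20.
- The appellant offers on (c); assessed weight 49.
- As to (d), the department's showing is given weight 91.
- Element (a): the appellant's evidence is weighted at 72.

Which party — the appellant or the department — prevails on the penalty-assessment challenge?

At Stage 1 the appellant must meet the preponderance of the evidence (weight exceeds 51): on (a) the weight is 72 less the opposing 36 gives net 36, which does not exceed 51, so (a) does not meet the standard; on (b) the weight is 39, ≤ 51, so (b) does not meet the standard.
  Not every element is met, so the appellant fails to carry Stage 1.
The department prevails.

department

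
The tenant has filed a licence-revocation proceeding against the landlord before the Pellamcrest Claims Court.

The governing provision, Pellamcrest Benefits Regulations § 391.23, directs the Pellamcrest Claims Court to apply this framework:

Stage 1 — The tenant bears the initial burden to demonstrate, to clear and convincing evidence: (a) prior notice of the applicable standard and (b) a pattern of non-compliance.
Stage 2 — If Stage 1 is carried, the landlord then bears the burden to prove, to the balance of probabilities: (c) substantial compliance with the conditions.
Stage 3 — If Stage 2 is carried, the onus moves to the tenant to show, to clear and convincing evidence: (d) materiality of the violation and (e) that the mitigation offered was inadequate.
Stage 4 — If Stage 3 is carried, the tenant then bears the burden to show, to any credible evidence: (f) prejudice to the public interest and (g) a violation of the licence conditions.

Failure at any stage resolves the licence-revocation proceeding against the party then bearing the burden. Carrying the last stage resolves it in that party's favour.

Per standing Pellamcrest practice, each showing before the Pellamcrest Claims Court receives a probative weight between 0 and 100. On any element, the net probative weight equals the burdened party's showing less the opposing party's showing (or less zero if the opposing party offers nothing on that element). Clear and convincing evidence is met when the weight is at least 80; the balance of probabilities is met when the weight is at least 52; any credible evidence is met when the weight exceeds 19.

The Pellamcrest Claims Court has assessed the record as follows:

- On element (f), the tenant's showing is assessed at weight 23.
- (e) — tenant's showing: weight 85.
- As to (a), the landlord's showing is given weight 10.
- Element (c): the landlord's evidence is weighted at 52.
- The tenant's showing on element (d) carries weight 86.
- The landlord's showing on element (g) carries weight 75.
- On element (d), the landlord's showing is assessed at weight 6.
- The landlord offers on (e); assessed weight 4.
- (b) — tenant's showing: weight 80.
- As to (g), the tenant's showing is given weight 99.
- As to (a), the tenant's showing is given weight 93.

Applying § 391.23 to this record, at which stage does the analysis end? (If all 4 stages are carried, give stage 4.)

stage 4

At Stage 1 the tenant must meet clear and convincing evidence (weight is at least 80): on (a) the weight is 93 less the opposing 10 gives net 83, ≥ 80, so (a) meets the standard; on (b) the weight is 80, which does reach 80, so (b) meets the standard.
  Stage 1 is satisfied; the onus moves to the landlord.
At Stage 2 the landlord must meet the balance of probabilities (weight is at least 52): on (c) the weight is 52, ≥ 52, so (c) meets the standard.
  Stage 2 is satisfied; the onus moves to the tenant.
At Stage 3 the tenant must meet clear and convincing evidence (weight is at least 80): on (d) the weight is 86 less the opposing 6 gives net 80, ≥ 80, so (d) meets the standard; on (e) the weight is 85 less the opposing 4 gives net 81, ≥ 80, so (e) meets the standard.
  Stage 3 carried; the burden remains with the tenant.
At Stage 4 the tenant must meet any credible evidence (weight exceeds 19): on (f) the weight is 23, which does exceed 19, so (f) meets the standard; on (g) the weight is 99 less the opposing 75 gives net 24, > 19, so (g) meets the standard.
  All elements met at the final stage.
Every stage carried; the tenant prevails.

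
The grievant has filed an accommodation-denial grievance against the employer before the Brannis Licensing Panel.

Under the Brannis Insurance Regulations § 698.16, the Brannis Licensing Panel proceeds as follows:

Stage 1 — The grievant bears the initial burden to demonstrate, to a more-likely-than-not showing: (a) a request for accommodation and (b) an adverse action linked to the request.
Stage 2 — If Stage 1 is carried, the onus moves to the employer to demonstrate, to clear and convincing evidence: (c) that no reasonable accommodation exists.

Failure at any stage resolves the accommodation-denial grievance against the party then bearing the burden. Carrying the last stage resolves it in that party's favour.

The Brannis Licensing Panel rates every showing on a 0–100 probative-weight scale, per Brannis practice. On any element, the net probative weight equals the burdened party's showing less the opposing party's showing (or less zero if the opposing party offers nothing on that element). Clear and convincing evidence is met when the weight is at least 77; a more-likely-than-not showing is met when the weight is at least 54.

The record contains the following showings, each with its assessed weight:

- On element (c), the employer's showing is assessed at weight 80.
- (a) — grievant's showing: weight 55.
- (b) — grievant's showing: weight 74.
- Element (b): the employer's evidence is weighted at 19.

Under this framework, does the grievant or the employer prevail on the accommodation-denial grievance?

Stage 1 — burden on grievant; standard: a more-likely-than-not showing (weight is at least 54).
    (a): 55 ≥ 54 [met]
    (b): 74 − 19 = 55 ≥ 54 [met]
  Stage 1 carried; the burden shifts to the employer.
Stage 2 — burden on employer; standard: clear and convincing evidence (weight is at least 77).
    (c): 80 ≥ 77 [met]
  The employer carries the last stage.
With every stage satisfied, the employer prevails.

employer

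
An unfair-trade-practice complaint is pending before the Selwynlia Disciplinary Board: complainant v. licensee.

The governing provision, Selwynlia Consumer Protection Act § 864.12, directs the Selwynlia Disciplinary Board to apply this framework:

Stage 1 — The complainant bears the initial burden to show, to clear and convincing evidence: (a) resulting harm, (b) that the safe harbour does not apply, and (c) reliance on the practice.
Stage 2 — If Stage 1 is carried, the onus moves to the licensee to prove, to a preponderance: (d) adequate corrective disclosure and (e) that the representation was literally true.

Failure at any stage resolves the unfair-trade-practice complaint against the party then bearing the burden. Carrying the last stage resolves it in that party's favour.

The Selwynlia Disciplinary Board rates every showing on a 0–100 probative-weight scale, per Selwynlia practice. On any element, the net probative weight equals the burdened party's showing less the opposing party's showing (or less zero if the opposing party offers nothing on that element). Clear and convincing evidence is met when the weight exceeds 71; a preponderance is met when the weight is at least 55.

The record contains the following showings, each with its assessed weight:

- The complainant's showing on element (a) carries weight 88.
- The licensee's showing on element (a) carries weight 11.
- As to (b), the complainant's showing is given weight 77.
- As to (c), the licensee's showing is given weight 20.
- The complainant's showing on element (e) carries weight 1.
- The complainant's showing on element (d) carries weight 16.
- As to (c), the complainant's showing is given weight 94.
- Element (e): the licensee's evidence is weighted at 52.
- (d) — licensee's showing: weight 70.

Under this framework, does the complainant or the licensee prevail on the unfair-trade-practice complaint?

complainant

Stage 1 (complainant, clear and convincing evidence, weight exceeds 71): (a) net 88−11=77 > 71 — meets; (b) 77 > 71 — meets; (c) net 94−20=74 > 71 — meets.
  Stage 1 is satisfied; the onus moves to the licensee.
Stage 2 (licensee, a preponderance, weight is at least 55): (d) net 70−16=54 < 55 — fails; (e) net 52−1=51 < 55 — fails.
  Stage 2 not carried; the licensee fails its burden.
The analysis ends at Stage 2; the complainant prevails.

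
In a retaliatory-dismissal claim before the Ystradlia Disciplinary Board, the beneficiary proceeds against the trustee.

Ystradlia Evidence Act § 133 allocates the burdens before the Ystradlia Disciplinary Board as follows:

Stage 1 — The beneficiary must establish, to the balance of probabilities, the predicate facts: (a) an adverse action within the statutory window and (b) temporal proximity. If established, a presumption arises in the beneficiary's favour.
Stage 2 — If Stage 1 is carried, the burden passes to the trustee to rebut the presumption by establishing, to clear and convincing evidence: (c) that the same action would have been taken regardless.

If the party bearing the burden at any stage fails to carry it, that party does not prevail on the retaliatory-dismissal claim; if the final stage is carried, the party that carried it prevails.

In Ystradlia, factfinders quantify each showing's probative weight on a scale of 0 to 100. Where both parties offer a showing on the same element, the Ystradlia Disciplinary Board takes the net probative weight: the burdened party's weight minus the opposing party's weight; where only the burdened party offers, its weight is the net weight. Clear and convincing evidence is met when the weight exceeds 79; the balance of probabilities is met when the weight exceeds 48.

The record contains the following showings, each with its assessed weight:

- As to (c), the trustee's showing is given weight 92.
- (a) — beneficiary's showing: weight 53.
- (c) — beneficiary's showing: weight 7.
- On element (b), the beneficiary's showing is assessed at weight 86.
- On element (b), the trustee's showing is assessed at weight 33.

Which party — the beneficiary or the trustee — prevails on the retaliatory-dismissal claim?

Stage 1 (beneficiary, the balance of probabilities, weight exceeds 48): (a) 53 > 48 — meets; (b) net 86−33=53 > 48 — meets.
  Stage 1 is satisfied; the onus moves to the trustee.
Stage 2 (trustee, clear and convincing evidence, weight exceeds 79): (c) net 92−7=85 > 79 — meets.
  Stage 2 carried; the final stage is satisfied.
All stages carried — the trustee prevails.

trustee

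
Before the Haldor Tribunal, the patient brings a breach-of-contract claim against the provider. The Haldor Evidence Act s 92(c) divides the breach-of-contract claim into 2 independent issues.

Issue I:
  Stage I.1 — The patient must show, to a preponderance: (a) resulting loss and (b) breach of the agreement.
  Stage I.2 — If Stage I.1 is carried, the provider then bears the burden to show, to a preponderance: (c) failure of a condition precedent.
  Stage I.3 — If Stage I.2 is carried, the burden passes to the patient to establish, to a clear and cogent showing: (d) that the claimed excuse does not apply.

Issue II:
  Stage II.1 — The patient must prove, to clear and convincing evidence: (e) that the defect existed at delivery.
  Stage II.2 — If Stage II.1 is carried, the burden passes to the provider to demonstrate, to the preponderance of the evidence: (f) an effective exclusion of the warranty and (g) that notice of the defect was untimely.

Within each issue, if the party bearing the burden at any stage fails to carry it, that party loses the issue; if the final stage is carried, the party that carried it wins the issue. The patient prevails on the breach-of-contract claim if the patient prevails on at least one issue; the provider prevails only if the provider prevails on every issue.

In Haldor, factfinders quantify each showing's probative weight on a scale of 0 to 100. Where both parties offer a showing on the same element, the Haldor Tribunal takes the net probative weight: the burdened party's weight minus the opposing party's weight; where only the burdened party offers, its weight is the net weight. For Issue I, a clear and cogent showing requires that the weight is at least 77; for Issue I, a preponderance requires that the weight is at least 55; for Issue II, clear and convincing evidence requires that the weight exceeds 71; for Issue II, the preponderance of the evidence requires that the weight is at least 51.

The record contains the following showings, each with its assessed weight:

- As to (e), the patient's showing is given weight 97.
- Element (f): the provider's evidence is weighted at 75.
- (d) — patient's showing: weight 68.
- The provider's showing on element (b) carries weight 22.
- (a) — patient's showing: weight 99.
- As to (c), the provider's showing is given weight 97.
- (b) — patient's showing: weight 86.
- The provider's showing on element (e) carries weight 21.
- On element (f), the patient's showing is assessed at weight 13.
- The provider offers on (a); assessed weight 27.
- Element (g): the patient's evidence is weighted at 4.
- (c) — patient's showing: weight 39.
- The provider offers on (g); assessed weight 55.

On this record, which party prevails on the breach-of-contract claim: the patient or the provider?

— Issue I —
Stage I.1 — burden on patient; standard: a preponderance (weight is at least 55).
    (a): 99 − 27 = 72 ≥ 55 [met]
    (b): 86 − 22 = 64 ≥ 55 [met]
  The patient carries Stage I.1; the provider now bears the burden.
Stage I.2 — burden on provider; standard: a preponderance (weight is at least 55).
    (c): 97 − 39 = 58 ≥ 55 [met]
  Stage I.2 is satisfied; the onus moves to the patient.
Stage I.3 — burden on patient; standard: a clear and cogent showing (weight is at least 77).
    (d): 68 < 77 [not met]
  Not every element is met, so the patient fails to carry Stage I.3.
The analysis ends at Stage I.3; the provider prevails on this issue.
— Issue II —
Stage II.1 — burden on patient; standard: clear and convincing evidence (weight exceeds 71).
    (e): 97 − 21 = 76 > 71 [met]
  Stage II.1 is satisfied; the onus moves to the provider.
Stage II.2 — burden on provider; standard: the preponderance of the evidence (weight is at least 51).
    (f): 75 − 13 = 62 ≥ 51 [met]
    (g): 55 − 4 = 51 ≥ 51 [met]
  Stage II.2 carried; the final stage is satisfied.
Every stage carried; the provider prevails on this issue.
Per-issue: Issue I → provider; Issue II → provider. The patient must prevail on at least one issue; overall, the provider prevails.

provider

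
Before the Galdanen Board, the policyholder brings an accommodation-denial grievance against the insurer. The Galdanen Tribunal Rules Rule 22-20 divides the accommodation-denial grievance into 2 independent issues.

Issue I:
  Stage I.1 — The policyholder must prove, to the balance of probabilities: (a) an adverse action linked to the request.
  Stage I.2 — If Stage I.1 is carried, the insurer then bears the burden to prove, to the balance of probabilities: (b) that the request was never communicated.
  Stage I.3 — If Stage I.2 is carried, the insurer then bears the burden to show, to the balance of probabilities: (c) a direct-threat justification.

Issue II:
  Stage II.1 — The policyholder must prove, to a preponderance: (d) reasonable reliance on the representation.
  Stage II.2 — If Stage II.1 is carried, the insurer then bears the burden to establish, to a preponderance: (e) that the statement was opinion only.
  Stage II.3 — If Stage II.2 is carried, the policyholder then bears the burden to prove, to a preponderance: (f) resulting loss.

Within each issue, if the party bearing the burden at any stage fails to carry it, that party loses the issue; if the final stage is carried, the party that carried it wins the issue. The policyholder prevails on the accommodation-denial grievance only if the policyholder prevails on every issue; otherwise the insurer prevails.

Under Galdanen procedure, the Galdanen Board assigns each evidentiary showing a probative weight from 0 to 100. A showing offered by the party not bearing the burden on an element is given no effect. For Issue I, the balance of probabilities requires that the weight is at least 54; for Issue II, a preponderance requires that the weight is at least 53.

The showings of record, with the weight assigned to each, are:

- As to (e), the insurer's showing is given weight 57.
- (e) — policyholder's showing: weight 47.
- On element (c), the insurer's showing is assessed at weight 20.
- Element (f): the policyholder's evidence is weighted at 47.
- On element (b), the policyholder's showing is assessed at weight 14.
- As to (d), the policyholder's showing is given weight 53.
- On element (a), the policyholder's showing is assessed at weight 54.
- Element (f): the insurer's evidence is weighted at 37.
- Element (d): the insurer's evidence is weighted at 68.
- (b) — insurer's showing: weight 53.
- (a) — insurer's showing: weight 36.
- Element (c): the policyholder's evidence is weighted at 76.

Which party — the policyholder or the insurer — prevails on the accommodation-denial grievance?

— Issue I —
At Stage I.1 the policyholder must meet the balance of probabilities (weight is at least 54): on (a) the weight is 54 (the insurer's 36 is given no effect), ≥ 54, so (a) meets the standard.
  All elements met. The burden passes to the insurer.
At Stage I.2 the insurer must meet the balance of probabilities (weight is at least 54): on (b) the weight is 53 (the policyholder's 14 is given no effect), < 54, so (b) does not meet the standard.
  The insurer does not carry Stage I.2.
The analysis ends at Stage I.2; the policyholder prevails on this issue.
— Issue II —
Stage II.1 — burden on policyholder; standard: a preponderance (weight is at least 53).
    (d): 53 (insurer's 68 disregarded) ≥ 53 [met]
  Stage II.1 is satisfied; the onus moves to the insurer.
Stage II.2 — burden on insurer; standard: a preponderance (weight is at least 53).
    (e): 57 (policyholder's 47 disregarded) ≥ 53 [met]
  The insurer carries Stage II.2; the policyholder now bears the burden.
Stage II.3 — burden on policyholder; standard: a preponderance (weight is at least 53).
    (f): 47 (insurer's 37 disregarded) < 53 [not met]
  Stage II.3 not carried; the policyholder fails its burden.
So the insurer prevails on this issue.
Per-issue: Issue I → policyholder; Issue II → insurer. The policyholder must prevail on every issue; overall, the insurer prevails.

insurer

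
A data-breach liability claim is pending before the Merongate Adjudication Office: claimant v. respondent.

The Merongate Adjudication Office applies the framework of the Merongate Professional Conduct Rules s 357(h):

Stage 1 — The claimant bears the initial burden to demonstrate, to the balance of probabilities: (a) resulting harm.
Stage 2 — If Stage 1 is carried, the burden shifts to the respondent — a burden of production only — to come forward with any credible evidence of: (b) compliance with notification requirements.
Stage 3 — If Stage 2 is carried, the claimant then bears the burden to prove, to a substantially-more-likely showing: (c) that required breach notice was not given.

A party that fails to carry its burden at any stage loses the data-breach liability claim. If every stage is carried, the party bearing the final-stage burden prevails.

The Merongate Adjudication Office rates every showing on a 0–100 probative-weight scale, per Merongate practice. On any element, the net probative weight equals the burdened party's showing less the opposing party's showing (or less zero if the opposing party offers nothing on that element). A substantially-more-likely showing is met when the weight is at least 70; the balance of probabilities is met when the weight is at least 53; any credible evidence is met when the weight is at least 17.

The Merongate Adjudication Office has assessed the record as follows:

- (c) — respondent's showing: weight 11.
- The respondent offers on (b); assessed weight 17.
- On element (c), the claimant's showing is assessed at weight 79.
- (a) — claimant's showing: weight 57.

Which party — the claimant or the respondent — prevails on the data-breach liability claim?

At Stage 1 the claimant must meet the balance of probabilities (weight is at least 53): on (a) the weight is 57, which does reach 53, so (a) meets the standard.
  All elements met. The burden passes to the respondent.
At Stage 2 the respondent must meet any credible evidence (weight is at least 17): on (b) the weight is 17, ≥ 17, so (b) meets the standard.
  Stage 2 is satisfied; the onus moves to the claimant.
At Stage 3 the claimant must meet a substantially-more-likely showing (weight is at least 70): on (c) the weight is 79 less the opposing 11 gives net 68, < 70, so (c) does not meet the standard.
  Not every element is met, so the claimant fails to carry Stage 3.
The analysis ends at Stage 3; the respondent prevails.

respondent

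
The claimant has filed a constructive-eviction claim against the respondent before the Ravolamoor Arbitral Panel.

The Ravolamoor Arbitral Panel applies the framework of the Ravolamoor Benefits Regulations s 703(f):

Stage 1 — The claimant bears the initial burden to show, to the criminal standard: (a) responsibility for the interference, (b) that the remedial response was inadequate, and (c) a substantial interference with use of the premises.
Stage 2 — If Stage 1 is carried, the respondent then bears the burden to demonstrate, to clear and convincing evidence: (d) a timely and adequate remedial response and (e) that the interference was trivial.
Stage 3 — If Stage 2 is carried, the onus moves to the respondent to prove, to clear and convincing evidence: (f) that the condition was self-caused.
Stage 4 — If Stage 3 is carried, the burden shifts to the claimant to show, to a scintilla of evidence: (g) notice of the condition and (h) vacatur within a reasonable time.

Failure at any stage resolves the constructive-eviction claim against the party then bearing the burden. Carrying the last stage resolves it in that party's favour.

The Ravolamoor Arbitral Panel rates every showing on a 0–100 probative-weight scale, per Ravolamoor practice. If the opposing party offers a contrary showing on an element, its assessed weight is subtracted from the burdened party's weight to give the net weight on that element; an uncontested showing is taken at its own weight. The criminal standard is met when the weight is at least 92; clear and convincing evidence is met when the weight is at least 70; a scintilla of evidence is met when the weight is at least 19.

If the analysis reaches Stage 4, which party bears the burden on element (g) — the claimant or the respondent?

claimant

Stage 4's rule assigns the burden to the claimant (to a scintilla of evidence).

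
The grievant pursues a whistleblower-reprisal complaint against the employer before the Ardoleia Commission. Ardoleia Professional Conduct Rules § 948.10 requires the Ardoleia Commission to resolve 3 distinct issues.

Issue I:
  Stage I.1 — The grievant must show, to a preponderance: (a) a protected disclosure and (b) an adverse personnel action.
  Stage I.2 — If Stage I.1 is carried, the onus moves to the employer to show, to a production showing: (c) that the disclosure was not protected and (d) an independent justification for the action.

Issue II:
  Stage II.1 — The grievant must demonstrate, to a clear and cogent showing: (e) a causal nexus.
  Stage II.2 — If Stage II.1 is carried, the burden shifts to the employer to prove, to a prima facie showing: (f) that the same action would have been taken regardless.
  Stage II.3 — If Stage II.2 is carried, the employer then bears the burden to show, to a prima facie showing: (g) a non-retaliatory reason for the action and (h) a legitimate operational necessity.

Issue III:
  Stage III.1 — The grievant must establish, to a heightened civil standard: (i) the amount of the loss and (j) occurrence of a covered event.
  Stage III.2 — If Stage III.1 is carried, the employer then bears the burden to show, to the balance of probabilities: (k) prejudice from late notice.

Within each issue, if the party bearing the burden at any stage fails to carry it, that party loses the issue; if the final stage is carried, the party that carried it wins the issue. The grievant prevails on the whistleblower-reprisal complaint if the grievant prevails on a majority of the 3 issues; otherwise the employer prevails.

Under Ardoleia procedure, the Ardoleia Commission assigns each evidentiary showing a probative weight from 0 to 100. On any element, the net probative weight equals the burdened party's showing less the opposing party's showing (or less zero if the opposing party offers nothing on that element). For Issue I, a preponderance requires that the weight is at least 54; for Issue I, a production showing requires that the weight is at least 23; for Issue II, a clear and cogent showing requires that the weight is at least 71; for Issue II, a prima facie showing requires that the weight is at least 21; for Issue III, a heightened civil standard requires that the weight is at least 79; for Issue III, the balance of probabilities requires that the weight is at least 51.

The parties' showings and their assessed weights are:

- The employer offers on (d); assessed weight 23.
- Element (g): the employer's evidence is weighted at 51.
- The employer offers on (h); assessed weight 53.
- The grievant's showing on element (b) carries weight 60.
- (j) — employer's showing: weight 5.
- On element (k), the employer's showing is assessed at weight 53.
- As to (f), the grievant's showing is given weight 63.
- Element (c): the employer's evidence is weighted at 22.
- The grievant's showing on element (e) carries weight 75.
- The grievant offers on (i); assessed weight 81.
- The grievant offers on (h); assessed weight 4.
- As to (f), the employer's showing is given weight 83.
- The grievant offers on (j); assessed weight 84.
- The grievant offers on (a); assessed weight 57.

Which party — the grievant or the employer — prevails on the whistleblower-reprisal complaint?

grievant

— Issue I —
At Stage I.1 the grievant must meet a preponderance (weight is at least 54): on (a) the weight is 57, ≥ 54, so (a) meets the standard; on (b) the weight is 60, which does reach 54, so (b) meets the standard.
  Stage I.1 is satisfied; the onus moves to the employer.
At Stage I.2 the employer must meet a production showing (weight is at least 23): on (c) the weight is 22, which does not reach 23, so (c) does not meet the standard; on (d) the weight is 23, which does reach 23, so (d) meets the standard.
  The employer does not carry Stage I.2.
The analysis ends at Stage I.2; the grievant prevails on this issue.
— Issue II —
At Stage II.1 the grievant must meet a clear and cogent showing (weight is at least 71): on (e) the weight is 75, ≥ 71, so (e) meets the standard.
  The grievant carries Stage II.1; the employer now bears the burden.
At Stage II.2 the employer must meet a prima facie showing (weight is at least 21): on (f) the weight is 83 less the opposing 63 gives net 20, < 21, so (f) does not meet the standard.
  The employer does not carry Stage II.2.
So the grievant prevails on this issue.
— Issue III —
Stage III.1 — burden on grievant; standard: a heightened civil standard (weight is at least 79).
    (i): 81 ≥ 79 [met]
    (j): 84 − 5 = 79 ≥ 79 [met]
  Stage III.1 is satisfied; the onus moves to the employer.
Stage III.2 — burden on employer; standard: the balance of probabilities (weight is at least 51).
    (k): 53 ≥ 51 [met]
  The employer carries the last stage.
With every stage satisfied, the employer prevails on this issue.
Per-issue: Issue I → grievant; Issue II → grievant; Issue III → employer. The grievant must prevail on a majority of issues; overall, the grievant prevails.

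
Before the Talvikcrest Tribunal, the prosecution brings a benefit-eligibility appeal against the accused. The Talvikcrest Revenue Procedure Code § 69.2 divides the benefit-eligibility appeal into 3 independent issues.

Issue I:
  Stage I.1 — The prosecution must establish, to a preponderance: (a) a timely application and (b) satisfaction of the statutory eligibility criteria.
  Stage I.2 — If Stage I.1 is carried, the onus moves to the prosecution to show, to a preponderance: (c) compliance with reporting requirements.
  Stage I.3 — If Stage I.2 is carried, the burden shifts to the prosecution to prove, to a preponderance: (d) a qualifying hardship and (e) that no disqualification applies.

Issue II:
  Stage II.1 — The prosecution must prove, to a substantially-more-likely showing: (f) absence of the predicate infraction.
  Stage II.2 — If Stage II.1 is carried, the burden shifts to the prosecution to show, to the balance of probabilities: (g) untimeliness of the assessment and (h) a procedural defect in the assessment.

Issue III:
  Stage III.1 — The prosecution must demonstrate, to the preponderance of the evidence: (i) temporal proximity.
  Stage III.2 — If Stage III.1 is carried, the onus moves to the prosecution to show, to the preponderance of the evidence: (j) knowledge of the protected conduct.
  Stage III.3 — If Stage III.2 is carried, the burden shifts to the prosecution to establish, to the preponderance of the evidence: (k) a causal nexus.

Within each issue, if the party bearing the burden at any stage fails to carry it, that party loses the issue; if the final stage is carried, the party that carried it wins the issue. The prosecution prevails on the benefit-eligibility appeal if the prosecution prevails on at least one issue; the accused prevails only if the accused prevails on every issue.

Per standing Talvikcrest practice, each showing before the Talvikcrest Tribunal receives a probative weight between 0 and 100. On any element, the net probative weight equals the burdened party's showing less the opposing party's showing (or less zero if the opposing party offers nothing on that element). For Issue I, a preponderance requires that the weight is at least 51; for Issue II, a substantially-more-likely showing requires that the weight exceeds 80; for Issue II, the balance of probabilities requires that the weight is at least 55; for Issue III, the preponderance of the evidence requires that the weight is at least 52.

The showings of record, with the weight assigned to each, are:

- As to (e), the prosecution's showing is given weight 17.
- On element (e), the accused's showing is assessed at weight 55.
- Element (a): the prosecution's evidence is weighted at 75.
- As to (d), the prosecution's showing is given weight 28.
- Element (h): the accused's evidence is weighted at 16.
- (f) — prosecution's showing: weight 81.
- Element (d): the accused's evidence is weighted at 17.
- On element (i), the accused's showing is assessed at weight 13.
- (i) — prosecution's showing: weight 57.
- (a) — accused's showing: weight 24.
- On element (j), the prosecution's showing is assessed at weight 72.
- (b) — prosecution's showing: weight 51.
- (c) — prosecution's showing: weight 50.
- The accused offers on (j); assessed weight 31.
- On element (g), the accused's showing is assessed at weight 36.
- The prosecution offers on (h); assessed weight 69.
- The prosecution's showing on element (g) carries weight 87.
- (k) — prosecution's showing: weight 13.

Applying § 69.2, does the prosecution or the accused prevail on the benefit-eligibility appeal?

accused

— Issue I —
Stage I.1 — burden on prosecution; standard: a preponderance (weight is at least 51).
    (a): 75 − 24 = 51 ≥ 51 [met]
    (b): 51 ≥ 51 [met]
  Stage I.1 is satisfied; the prosecution continues to bear the burden.
Stage I.2 — burden on prosecution; standard: a preponderance (weight is at least 51).
    (c): 50 < 51 [not met]
  The prosecution does not carry Stage I.2.
So the accused prevails on this issue.
— Issue II —
Stage II.1 (prosecution, a substantially-more-likely showing, weight exceeds 80): (f) 81 > 80 — meets.
  Stage II.1 is satisfied; the prosecution continues to bear the burden.
Stage II.2 (prosecution, the balance of probabilities, weight is at least 55): (g) net 87−36=51 < 55 — fails; (h) net 69−16=53 < 55 — fails.
  Stage II.2 not carried; the prosecution fails its burden.
The analysis ends at Stage II.2; the accused prevails on this issue.
— Issue III —
Stage III.1 (prosecution, the preponderance of the evidence, weight is at least 52): (i) net 57−13=44 < 52 — fails.
  Not every element is met, so the prosecution fails to carry Stage III.1.
The analysis ends at Stage III.1; the accused prevails on this issue.
Per-issue: Issue I → accused; Issue II → accused; Issue III → accused. The prosecution must prevail on at least one issue; overall, the accused prevails.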